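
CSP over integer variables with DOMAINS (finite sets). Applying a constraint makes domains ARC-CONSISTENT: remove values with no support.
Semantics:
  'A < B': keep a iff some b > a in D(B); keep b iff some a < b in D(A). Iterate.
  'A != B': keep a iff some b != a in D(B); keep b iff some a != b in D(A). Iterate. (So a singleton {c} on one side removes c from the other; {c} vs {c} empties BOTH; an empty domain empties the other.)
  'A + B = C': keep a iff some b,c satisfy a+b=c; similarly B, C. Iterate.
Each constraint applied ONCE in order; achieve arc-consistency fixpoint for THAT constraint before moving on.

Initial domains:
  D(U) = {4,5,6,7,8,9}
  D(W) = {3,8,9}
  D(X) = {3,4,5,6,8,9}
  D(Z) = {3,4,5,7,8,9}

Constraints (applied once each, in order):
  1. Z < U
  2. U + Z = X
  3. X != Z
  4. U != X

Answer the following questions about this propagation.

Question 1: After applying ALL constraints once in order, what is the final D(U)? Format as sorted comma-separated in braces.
Answer: {4,5,6}

Derivation:
Constraint 1 (Z < U) on D(Z)={3,4,5,7,8,9} D(U)={4,5,6,7,8,9}: Z {3,4,5,7,8,9}->{3,4,5,7,8}
Constraint 2 (U + Z = X) on D(U)={4,5,6,7,8,9} D(Z)={3,4,5,7,8} D(X)={3,4,5,6,8,9}: U {4,5,6,7,8,9}->{4,5,6}; Z {3,4,5,7,8}->{3,4,5}; X {3,4,5,6,8,9}->{8,9}
Constraint 3 (X != Z) on D(X)={8,9} D(Z)={3,4,5}: no change
Constraint 4 (U != X) on D(U)={4,5,6} D(X)={8,9}: no change
So after all 4 constraints: D(U) = {4,5,6}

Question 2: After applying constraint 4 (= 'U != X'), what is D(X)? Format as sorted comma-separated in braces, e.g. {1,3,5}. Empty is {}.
Answer: {8,9}

Derivation:
Constraint 1 (Z < U) on D(Z)={3,4,5,7,8,9} D(U)={4,5,6,7,8,9}: Z {3,4,5,7,8,9}->{3,4,5,7,8}
Constraint 2 (U + Z = X) on D(U)={4,5,6,7,8,9} D(Z)={3,4,5,7,8} D(X)={3,4,5,6,8,9}: U {4,5,6,7,8,9}->{4,5,6}; Z {3,4,5,7,8}->{3,4,5}; X {3,4,5,6,8,9}->{8,9}
Constraint 3 (X != Z) on D(X)={8,9} D(Z)={3,4,5}: no change
Constraint 4 (U != X) on D(U)={4,5,6} D(X)={8,9}: no change
So after constraint 4: D(X) = {8,9}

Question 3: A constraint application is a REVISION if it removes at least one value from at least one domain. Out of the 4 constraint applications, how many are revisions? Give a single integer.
Constraint 1 (Z < U) on D(Z)={3,4,5,7,8,9} D(U)={4,5,6,7,8,9}: Z {3,4,5,7,8,9}->{3,4,5,7,8} => REVISION
Constraint 2 (U + Z = X) on D(U)={4,5,6,7,8,9} D(Z)={3,4,5,7,8} D(X)={3,4,5,6,8,9}: U {4,5,6,7,8,9}->{4,5,6}; Z {3,4,5,7,8}->{3,4,5}; X {3,4,5,6,8,9}->{8,9} => REVISION
Constraint 3 (X != Z) on D(X)={8,9} D(Z)={3,4,5}: no change => not a revision
Constraint 4 (U != X) on D(U)={4,5,6} D(X)={8,9}: no change => not a revision
Total revisions = 2

Answer: 2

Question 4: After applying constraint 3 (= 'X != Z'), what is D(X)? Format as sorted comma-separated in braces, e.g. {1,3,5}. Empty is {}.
Answer: {8,9}

Derivation:
Constraint 1 (Z < U) on D(Z)={3,4,5,7,8,9} D(U)={4,5,6,7,8,9}: Z {3,4,5,7,8,9}->{3,4,5,7,8}
Constraint 2 (U + Z = X) on D(U)={4,5,6,7,8,9} D(Z)={3,4,5,7,8} D(X)={3,4,5,6,8,9}: U {4,5,6,7,8,9}->{4,5,6}; Z {3,4,5,7,8}->{3,4,5}; X {3,4,5,6,8,9}->{8,9}
Constraint 3 (X != Z) on D(X)={8,9} D(Z)={3,4,5}: no change
So after constraint 3: D(X) = {8,9}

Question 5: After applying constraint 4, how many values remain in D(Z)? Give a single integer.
Constraint 1 (Z < U) on D(Z)={3,4,5,7,8,9} D(U)={4,5,6,7,8,9}: Z {3,4,5,7,8,9}->{3,4,5,7,8}
Constraint 2 (U + Z = X) on D(U)={4,5,6,7,8,9} D(Z)={3,4,5,7,8} D(X)={3,4,5,6,8,9}: U {4,5,6,7,8,9}->{4,5,6}; Z {3,4,5,7,8}->{3,4,5}; X {3,4,5,6,8,9}->{8,9}
Constraint 3 (X != Z) on D(X)={8,9} D(Z)={3,4,5}: no change
Constraint 4 (U != X) on D(U)={4,5,6} D(X)={8,9}: no change
So after constraint 4: D(Z)={3,4,5}, size = 3

Answer: 3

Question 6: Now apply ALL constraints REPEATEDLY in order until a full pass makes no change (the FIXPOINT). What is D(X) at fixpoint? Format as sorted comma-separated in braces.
Answer: {8,9}

Derivation:
pass 0 (initial): D(X)={3,4,5,6,8,9}
pass 1: U {4,5,6,7,8,9}->{4,5,6}; X {3,4,5,6,8,9}->{8,9}; Z {3,4,5,7,8,9}->{3,4,5}
pass 2: no change
Fixpoint after 2 passes: D(X) = {8,9}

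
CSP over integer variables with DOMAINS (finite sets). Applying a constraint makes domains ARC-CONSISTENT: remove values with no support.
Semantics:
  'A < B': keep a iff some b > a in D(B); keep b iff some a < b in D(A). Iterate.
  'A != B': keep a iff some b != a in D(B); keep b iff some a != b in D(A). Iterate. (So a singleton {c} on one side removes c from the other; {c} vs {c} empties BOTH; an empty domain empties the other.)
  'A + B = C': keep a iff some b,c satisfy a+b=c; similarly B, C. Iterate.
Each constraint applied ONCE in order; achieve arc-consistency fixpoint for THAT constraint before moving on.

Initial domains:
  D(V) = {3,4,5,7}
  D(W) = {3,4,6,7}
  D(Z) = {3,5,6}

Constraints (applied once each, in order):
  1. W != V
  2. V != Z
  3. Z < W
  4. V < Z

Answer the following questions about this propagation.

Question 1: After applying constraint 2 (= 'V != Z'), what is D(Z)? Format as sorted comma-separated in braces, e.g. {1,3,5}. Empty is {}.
Constraint 1 (W != V) on D(W)={3,4,6,7} D(V)={3,4,5,7}: no change
Constraint 2 (V != Z) on D(V)={3,4,5,7} D(Z)={3,5,6}: no change
So after constraint 2: D(Z) = {3,5,6}

Answer: {3,5,6}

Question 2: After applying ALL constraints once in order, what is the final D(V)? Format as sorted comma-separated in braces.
Constraint 1 (W != V) on D(W)={3,4,6,7} D(V)={3,4,5,7}: no change
Constraint 2 (V != Z) on D(V)={3,4,5,7} D(Z)={3,5,6}: no change
Constraint 3 (Z < W) on D(Z)={3,5,6} D(W)={3,4,6,7}: W {3,4,6,7}->{4,6,7}
Constraint 4 (V < Z) on D(V)={3,4,5,7} D(Z)={3,5,6}: V {3,4,5,7}->{3,4,5}; Z {3,5,6}->{5,6}
So after all 4 constraints: D(V) = {3,4,5}

Answer: {3,4,5}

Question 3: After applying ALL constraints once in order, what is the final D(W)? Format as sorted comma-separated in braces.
Answer: {4,6,7}

Derivation:
Constraint 1 (W != V) on D(W)={3,4,6,7} D(V)={3,4,5,7}: no change
Constraint 2 (V != Z) on D(V)={3,4,5,7} D(Z)={3,5,6}: no change
Constraint 3 (Z < W) on D(Z)={3,5,6} D(W)={3,4,6,7}: W {3,4,6,7}->{4,6,7}
Constraint 4 (V < Z) on D(V)={3,4,5,7} D(Z)={3,5,6}: V {3,4,5,7}->{3,4,5}; Z {3,5,6}->{5,6}
So after all 4 constraints: D(W) = {4,6,7}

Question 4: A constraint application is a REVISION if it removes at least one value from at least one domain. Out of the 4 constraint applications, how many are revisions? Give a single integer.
Answer: 2

Derivation:
Constraint 1 (W != V) on D(W)={3,4,6,7} D(V)={3,4,5,7}: no change => not a revision
Constraint 2 (V != Z) on D(V)={3,4,5,7} D(Z)={3,5,6}: no change => not a revision
Constraint 3 (Z < W) on D(Z)={3,5,6} D(W)={3,4,6,7}: W {3,4,6,7}->{4,6,7} => REVISION
Constraint 4 (V < Z) on D(V)={3,4,5,7} D(Z)={3,5,6}: V {3,4,5,7}->{3,4,5}; Z {3,5,6}->{5,6} => REVISION
Total revisions = 2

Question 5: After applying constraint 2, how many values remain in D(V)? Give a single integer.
Answer: 4

Derivation:
Constraint 1 (W != V) on D(W)={3,4,6,7} D(V)={3,4,5,7}: no change
Constraint 2 (V != Z) on D(V)={3,4,5,7} D(Z)={3,5,6}: no change
So after constraint 2: D(V)={3,4,5,7}, size = 4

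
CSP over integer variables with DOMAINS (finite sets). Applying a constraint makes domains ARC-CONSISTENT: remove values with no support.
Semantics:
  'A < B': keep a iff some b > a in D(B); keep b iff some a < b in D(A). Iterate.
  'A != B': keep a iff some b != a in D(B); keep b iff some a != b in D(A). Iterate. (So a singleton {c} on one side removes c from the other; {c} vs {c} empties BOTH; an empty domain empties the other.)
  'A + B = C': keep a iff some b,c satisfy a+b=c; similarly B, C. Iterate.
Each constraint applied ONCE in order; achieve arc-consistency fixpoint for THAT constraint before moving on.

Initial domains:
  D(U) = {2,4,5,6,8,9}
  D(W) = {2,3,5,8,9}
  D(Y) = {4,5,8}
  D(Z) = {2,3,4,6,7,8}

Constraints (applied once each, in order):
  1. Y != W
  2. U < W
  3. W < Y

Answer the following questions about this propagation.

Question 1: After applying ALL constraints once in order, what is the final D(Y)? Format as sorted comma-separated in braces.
Constraint 1 (Y != W) on D(Y)={4,5,8} D(W)={2,3,5,8,9}: no change
Constraint 2 (U < W) on D(U)={2,4,5,6,8,9} D(W)={2,3,5,8,9}: U {2,4,5,6,8,9}->{2,4,5,6,8}; W {2,3,5,8,9}->{3,5,8,9}
Constraint 3 (W < Y) on D(W)={3,5,8,9} D(Y)={4,5,8}: W {3,5,8,9}->{3,5}
So after all 3 constraints: D(Y) = {4,5,8}

Answer: {4,5,8}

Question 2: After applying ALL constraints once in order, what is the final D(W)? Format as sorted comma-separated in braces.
Answer: {3,5}

Derivation:
Constraint 1 (Y != W) on D(Y)={4,5,8} D(W)={2,3,5,8,9}: no change
Constraint 2 (U < W) on D(U)={2,4,5,6,8,9} D(W)={2,3,5,8,9}: U {2,4,5,6,8,9}->{2,4,5,6,8}; W {2,3,5,8,9}->{3,5,8,9}
Constraint 3 (W < Y) on D(W)={3,5,8,9} D(Y)={4,5,8}: W {3,5,8,9}->{3,5}
So after all 3 constraints: D(W) = {3,5}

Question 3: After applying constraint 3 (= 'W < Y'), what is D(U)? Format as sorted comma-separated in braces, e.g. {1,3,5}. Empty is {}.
Constraint 1 (Y != W) on D(Y)={4,5,8} D(W)={2,3,5,8,9}: no change
Constraint 2 (U < W) on D(U)={2,4,5,6,8,9} D(W)={2,3,5,8,9}: U {2,4,5,6,8,9}->{2,4,5,6,8}; W {2,3,5,8,9}->{3,5,8,9}
Constraint 3 (W < Y) on D(W)={3,5,8,9} D(Y)={4,5,8}: W {3,5,8,9}->{3,5}
So after constraint 3: D(U) = {2,4,5,6,8}

Answer: {2,4,5,6,8}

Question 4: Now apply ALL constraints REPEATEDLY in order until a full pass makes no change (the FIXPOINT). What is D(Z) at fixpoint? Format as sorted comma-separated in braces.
Answer: {2,3,4,6,7,8}

Derivation:
pass 0 (initial): D(Z)={2,3,4,6,7,8}
pass 1: U {2,4,5,6,8,9}->{2,4,5,6,8}; W {2,3,5,8,9}->{3,5}
pass 2: U {2,4,5,6,8}->{2,4}
pass 3: no change
Fixpoint after 3 passes: D(Z) = {2,3,4,6,7,8}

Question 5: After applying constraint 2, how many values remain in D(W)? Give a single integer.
Constraint 1 (Y != W) on D(Y)={4,5,8} D(W)={2,3,5,8,9}: no change
Constraint 2 (U < W) on D(U)={2,4,5,6,8,9} D(W)={2,3,5,8,9}: U {2,4,5,6,8,9}->{2,4,5,6,8}; W {2,3,5,8,9}->{3,5,8,9}
So after constraint 2: D(W)={3,5,8,9}, size = 4

Answer: 4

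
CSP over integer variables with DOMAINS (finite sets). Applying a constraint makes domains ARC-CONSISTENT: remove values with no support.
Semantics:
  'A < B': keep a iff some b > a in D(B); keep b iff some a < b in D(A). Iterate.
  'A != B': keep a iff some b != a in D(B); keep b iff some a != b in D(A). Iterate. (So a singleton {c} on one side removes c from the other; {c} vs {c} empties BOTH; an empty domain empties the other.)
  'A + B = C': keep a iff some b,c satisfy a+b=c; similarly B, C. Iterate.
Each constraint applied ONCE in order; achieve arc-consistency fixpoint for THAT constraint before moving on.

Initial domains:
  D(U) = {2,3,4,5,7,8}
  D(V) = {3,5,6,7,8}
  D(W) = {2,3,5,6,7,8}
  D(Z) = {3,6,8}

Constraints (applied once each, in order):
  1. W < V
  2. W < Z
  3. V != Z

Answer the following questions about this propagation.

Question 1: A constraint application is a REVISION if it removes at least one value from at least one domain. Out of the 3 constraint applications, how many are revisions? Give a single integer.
Answer: 1

Derivation:
Constraint 1 (W < V) on D(W)={2,3,5,6,7,8} D(V)={3,5,6,7,8}: W {2,3,5,6,7,8}->{2,3,5,6,7} => REVISION
Constraint 2 (W < Z) on D(W)={2,3,5,6,7} D(Z)={3,6,8}: no change => not a revision
Constraint 3 (V != Z) on D(V)={3,5,6,7,8} D(Z)={3,6,8}: no change => not a revision
Total revisions = 1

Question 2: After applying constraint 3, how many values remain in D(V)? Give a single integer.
Constraint 1 (W < V) on D(W)={2,3,5,6,7,8} D(V)={3,5,6,7,8}: W {2,3,5,6,7,8}->{2,3,5,6,7}
Constraint 2 (W < Z) on D(W)={2,3,5,6,7} D(Z)={3,6,8}: no change
Constraint 3 (V != Z) on D(V)={3,5,6,7,8} D(Z)={3,6,8}: no change
So after constraint 3: D(V)={3,5,6,7,8}, size = 5

Answer: 5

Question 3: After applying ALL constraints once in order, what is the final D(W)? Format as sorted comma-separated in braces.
Answer: {2,3,5,6,7}

Derivation:
Constraint 1 (W < V) on D(W)={2,3,5,6,7,8} D(V)={3,5,6,7,8}: W {2,3,5,6,7,8}->{2,3,5,6,7}
Constraint 2 (W < Z) on D(W)={2,3,5,6,7} D(Z)={3,6,8}: no change
Constraint 3 (V != Z) on D(V)={3,5,6,7,8} D(Z)={3,6,8}: no change
So after all 3 constraints: D(W) = {2,3,5,6,7}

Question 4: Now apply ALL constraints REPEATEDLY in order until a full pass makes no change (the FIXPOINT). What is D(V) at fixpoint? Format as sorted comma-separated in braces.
pass 0 (initial): D(V)={3,5,6,7,8}
pass 1: W {2,3,5,6,7,8}->{2,3,5,6,7}
pass 2: no change
Fixpoint after 2 passes: D(V) = {3,5,6,7,8}

Answer: {3,5,6,7,8}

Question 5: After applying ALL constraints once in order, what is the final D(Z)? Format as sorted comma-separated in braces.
Answer: {3,6,8}

Derivation:
Constraint 1 (W < V) on D(W)={2,3,5,6,7,8} D(V)={3,5,6,7,8}: W {2,3,5,6,7,8}->{2,3,5,6,7}
Constraint 2 (W < Z) on D(W)={2,3,5,6,7} D(Z)={3,6,8}: no change
Constraint 3 (V != Z) on D(V)={3,5,6,7,8} D(Z)={3,6,8}: no change
So after all 3 constraints: D(Z) = {3,6,8}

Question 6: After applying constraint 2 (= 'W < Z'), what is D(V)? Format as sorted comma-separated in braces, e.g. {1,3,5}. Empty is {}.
Answer: {3,5,6,7,8}

Derivation:
Constraint 1 (W < V) on D(W)={2,3,5,6,7,8} D(V)={3,5,6,7,8}: W {2,3,5,6,7,8}->{2,3,5,6,7}
Constraint 2 (W < Z) on D(W)={2,3,5,6,7} D(Z)={3,6,8}: no change
So after constraint 2: D(V) = {3,5,6,7,8}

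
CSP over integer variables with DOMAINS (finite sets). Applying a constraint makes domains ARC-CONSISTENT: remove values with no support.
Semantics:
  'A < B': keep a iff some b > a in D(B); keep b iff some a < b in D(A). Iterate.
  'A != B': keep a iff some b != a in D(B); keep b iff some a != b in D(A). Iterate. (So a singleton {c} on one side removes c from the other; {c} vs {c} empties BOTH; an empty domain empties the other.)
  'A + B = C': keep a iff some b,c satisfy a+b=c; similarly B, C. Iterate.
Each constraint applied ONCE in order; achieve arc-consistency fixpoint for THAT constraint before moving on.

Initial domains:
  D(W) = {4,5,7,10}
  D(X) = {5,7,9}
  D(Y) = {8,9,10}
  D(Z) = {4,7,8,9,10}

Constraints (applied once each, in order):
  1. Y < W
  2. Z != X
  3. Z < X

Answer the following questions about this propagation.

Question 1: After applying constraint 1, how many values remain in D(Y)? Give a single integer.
Answer: 2

Derivation:
Constraint 1 (Y < W) on D(Y)={8,9,10} D(W)={4,5,7,10}: Y {8,9,10}->{8,9}; W {4,5,7,10}->{10}
So after constraint 1: D(Y)={8,9}, size = 2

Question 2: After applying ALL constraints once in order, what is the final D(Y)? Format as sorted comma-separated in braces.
Constraint 1 (Y < W) on D(Y)={8,9,10} D(W)={4,5,7,10}: Y {8,9,10}->{8,9}; W {4,5,7,10}->{10}
Constraint 2 (Z != X) on D(Z)={4,7,8,9,10} D(X)={5,7,9}: no change
Constraint 3 (Z < X) on D(Z)={4,7,8,9,10} D(X)={5,7,9}: Z {4,7,8,9,10}->{4,7,8}
So after all 3 constraints: D(Y) = {8,9}

Answer: {8,9}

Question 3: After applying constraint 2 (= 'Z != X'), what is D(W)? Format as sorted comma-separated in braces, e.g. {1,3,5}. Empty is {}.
Answer: {10}

Derivation:
Constraint 1 (Y < W) on D(Y)={8,9,10} D(W)={4,5,7,10}: Y {8,9,10}->{8,9}; W {4,5,7,10}->{10}
Constraint 2 (Z != X) on D(Z)={4,7,8,9,10} D(X)={5,7,9}: no change
So after constraint 2: D(W) = {10}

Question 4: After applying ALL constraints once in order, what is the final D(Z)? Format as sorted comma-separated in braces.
Answer: {4,7,8}

Derivation:
Constraint 1 (Y < W) on D(Y)={8,9,10} D(W)={4,5,7,10}: Y {8,9,10}->{8,9}; W {4,5,7,10}->{10}
Constraint 2 (Z != X) on D(Z)={4,7,8,9,10} D(X)={5,7,9}: no change
Constraint 3 (Z < X) on D(Z)={4,7,8,9,10} D(X)={5,7,9}: Z {4,7,8,9,10}->{4,7,8}
So after all 3 constraints: D(Z) = {4,7,8}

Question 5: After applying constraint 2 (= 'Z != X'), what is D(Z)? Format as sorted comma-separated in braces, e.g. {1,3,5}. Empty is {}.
Constraint 1 (Y < W) on D(Y)={8,9,10} D(W)={4,5,7,10}: Y {8,9,10}->{8,9}; W {4,5,7,10}->{10}
Constraint 2 (Z != X) on D(Z)={4,7,8,9,10} D(X)={5,7,9}: no change
So after constraint 2: D(Z) = {4,7,8,9,10}

Answer: {4,7,8,9,10}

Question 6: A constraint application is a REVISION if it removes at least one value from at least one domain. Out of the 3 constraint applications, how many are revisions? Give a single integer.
Answer: 2

Derivation:
Constraint 1 (Y < W) on D(Y)={8,9,10} D(W)={4,5,7,10}: Y {8,9,10}->{8,9}; W {4,5,7,10}->{10} => REVISION
Constraint 2 (Z != X) on D(Z)={4,7,8,9,10} D(X)={5,7,9}: no change => not a revision
Constraint 3 (Z < X) on D(Z)={4,7,8,9,10} D(X)={5,7,9}: Z {4,7,8,9,10}->{4,7,8} => REVISION
Total revisions = 2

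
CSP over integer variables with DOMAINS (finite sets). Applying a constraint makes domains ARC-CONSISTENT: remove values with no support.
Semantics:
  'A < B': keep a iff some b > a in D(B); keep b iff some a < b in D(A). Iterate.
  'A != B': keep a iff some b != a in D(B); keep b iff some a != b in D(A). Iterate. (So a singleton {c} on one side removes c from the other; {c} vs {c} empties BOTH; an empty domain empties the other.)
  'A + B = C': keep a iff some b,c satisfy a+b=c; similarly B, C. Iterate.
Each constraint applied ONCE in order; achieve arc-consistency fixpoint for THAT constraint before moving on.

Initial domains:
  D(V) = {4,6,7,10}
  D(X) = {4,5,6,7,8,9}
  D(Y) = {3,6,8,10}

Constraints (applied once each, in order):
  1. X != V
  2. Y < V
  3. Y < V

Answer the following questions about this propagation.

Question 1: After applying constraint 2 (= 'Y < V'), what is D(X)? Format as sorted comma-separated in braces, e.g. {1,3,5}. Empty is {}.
Constraint 1 (X != V) on D(X)={4,5,6,7,8,9} D(V)={4,6,7,10}: no change
Constraint 2 (Y < V) on D(Y)={3,6,8,10} D(V)={4,6,7,10}: Y {3,6,8,10}->{3,6,8}
So after constraint 2: D(X) = {4,5,6,7,8,9}

Answer: {4,5,6,7,8,9}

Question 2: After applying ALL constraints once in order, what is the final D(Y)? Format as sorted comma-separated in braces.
Answer: {3,6,8}

Derivation:
Constraint 1 (X != V) on D(X)={4,5,6,7,8,9} D(V)={4,6,7,10}: no change
Constraint 2 (Y < V) on D(Y)={3,6,8,10} D(V)={4,6,7,10}: Y {3,6,8,10}->{3,6,8}
Constraint 3 (Y < V) on D(Y)={3,6,8} D(V)={4,6,7,10}: no change
So after all 3 constraints: D(Y) = {3,6,8}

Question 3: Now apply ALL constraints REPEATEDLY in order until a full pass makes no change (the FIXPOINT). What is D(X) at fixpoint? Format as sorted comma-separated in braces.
Answer: {4,5,6,7,8,9}

Derivation:
pass 0 (initial): D(X)={4,5,6,7,8,9}
pass 1: Y {3,6,8,10}->{3,6,8}
pass 2: no change
Fixpoint after 2 passes: D(X) = {4,5,6,7,8,9}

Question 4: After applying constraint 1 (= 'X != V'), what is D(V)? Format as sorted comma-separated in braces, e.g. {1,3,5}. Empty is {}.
Constraint 1 (X != V) on D(X)={4,5,6,7,8,9} D(V)={4,6,7,10}: no change
So after constraint 1: D(V) = {4,6,7,10}

Answer: {4,6,7,10}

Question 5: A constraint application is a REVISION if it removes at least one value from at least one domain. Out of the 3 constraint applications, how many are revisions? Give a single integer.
Answer: 1

Derivation:
Constraint 1 (X != V) on D(X)={4,5,6,7,8,9} D(V)={4,6,7,10}: no change => not a revision
Constraint 2 (Y < V) on D(Y)={3,6,8,10} D(V)={4,6,7,10}: Y {3,6,8,10}->{3,6,8} => REVISION
Constraint 3 (Y < V) on D(Y)={3,6,8} D(V)={4,6,7,10}: no change => not a revision
Total revisions = 1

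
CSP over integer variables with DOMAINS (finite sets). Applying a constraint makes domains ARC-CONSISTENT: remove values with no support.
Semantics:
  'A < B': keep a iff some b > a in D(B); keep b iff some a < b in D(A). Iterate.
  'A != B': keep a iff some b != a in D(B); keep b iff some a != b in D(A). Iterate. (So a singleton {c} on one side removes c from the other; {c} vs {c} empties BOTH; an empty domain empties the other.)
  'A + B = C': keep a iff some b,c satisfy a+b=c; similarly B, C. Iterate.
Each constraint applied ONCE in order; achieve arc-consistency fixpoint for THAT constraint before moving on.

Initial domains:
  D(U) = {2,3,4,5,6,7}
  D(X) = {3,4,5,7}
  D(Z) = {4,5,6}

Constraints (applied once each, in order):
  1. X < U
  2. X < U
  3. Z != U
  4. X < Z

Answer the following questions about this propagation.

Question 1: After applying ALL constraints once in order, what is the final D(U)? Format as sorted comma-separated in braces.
Constraint 1 (X < U) on D(X)={3,4,5,7} D(U)={2,3,4,5,6,7}: X {3,4,5,7}->{3,4,5}; U {2,3,4,5,6,7}->{4,5,6,7}
Constraint 2 (X < U) on D(X)={3,4,5} D(U)={4,5,6,7}: no change
Constraint 3 (Z != U) on D(Z)={4,5,6} D(U)={4,5,6,7}: no change
Constraint 4 (X < Z) on D(X)={3,4,5} D(Z)={4,5,6}: no change
So after all 4 constraints: D(U) = {4,5,6,7}

Answer: {4,5,6,7}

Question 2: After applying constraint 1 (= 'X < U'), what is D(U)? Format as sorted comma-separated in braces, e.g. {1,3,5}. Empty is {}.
Constraint 1 (X < U) on D(X)={3,4,5,7} D(U)={2,3,4,5,6,7}: X {3,4,5,7}->{3,4,5}; U {2,3,4,5,6,7}->{4,5,6,7}
So after constraint 1: D(U) = {4,5,6,7}

Answer: {4,5,6,7}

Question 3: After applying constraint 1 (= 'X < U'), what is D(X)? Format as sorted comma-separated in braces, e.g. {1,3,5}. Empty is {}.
Constraint 1 (X < U) on D(X)={3,4,5,7} D(U)={2,3,4,5,6,7}: X {3,4,5,7}->{3,4,5}; U {2,3,4,5,6,7}->{4,5,6,7}
So after constraint 1: D(X) = {3,4,5}

Answer: {3,4,5}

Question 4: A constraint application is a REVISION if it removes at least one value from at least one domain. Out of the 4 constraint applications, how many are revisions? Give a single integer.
Constraint 1 (X < U) on D(X)={3,4,5,7} D(U)={2,3,4,5,6,7}: X {3,4,5,7}->{3,4,5}; U {2,3,4,5,6,7}->{4,5,6,7} => REVISION
Constraint 2 (X < U) on D(X)={3,4,5} D(U)={4,5,6,7}: no change => not a revision
Constraint 3 (Z != U) on D(Z)={4,5,6} D(U)={4,5,6,7}: no change => not a revision
Constraint 4 (X < Z) on D(X)={3,4,5} D(Z)={4,5,6}: no change => not a revision
Total revisions = 1

Answer: 1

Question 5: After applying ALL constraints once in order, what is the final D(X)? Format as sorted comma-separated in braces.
Constraint 1 (X < U) on D(X)={3,4,5,7} D(U)={2,3,4,5,6,7}: X {3,4,5,7}->{3,4,5}; U {2,3,4,5,6,7}->{4,5,6,7}
Constraint 2 (X < U) on D(X)={3,4,5} D(U)={4,5,6,7}: no change
Constraint 3 (Z != U) on D(Z)={4,5,6} D(U)={4,5,6,7}: no change
Constraint 4 (X < Z) on D(X)={3,4,5} D(Z)={4,5,6}: no change
So after all 4 constraints: D(X) = {3,4,5}

Answer: {3,4,5}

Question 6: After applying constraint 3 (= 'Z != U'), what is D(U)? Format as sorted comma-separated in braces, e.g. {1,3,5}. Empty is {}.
Constraint 1 (X < U) on D(X)={3,4,5,7} D(U)={2,3,4,5,6,7}: X {3,4,5,7}->{3,4,5}; U {2,3,4,5,6,7}->{4,5,6,7}
Constraint 2 (X < U) on D(X)={3,4,5} D(U)={4,5,6,7}: no change
Constraint 3 (Z != U) on D(Z)={4,5,6} D(U)={4,5,6,7}: no change
So after constraint 3: D(U) = {4,5,6,7}

Answer: {4,5,6,7}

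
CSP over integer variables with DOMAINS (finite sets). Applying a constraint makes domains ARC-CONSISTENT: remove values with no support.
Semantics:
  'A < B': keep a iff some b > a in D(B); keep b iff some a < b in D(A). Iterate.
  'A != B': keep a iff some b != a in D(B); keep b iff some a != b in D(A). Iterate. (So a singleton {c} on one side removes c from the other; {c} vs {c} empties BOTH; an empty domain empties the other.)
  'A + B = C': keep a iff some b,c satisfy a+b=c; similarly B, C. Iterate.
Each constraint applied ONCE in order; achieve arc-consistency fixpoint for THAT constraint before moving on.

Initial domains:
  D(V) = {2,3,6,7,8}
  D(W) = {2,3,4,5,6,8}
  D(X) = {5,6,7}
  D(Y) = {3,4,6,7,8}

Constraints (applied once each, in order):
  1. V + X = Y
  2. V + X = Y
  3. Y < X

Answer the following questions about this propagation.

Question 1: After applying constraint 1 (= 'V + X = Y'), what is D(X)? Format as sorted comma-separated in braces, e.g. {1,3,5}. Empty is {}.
Answer: {5,6}

Derivation:
Constraint 1 (V + X = Y) on D(V)={2,3,6,7,8} D(X)={5,6,7} D(Y)={3,4,6,7,8}: V {2,3,6,7,8}->{2,3}; X {5,6,7}->{5,6}; Y {3,4,6,7,8}->{7,8}
So after constraint 1: D(X) = {5,6}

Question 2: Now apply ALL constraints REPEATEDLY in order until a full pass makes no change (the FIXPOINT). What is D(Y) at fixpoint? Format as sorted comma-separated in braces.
Answer: {}

Derivation:
pass 0 (initial): D(Y)={3,4,6,7,8}
pass 1: V {2,3,6,7,8}->{2,3}; X {5,6,7}->{}; Y {3,4,6,7,8}->{}
pass 2: V {2,3}->{}
pass 3: no change
Fixpoint after 3 passes: D(Y) = {}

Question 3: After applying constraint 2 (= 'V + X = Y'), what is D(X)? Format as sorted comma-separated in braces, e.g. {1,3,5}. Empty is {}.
Answer: {5,6}

Derivation:
Constraint 1 (V + X = Y) on D(V)={2,3,6,7,8} D(X)={5,6,7} D(Y)={3,4,6,7,8}: V {2,3,6,7,8}->{2,3}; X {5,6,7}->{5,6}; Y {3,4,6,7,8}->{7,8}
Constraint 2 (V + X = Y) on D(V)={2,3} D(X)={5,6} D(Y)={7,8}: no change
So after constraint 2: D(X) = {5,6}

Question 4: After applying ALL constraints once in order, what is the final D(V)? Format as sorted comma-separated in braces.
Constraint 1 (V + X = Y) on D(V)={2,3,6,7,8} D(X)={5,6,7} D(Y)={3,4,6,7,8}: V {2,3,6,7,8}->{2,3}; X {5,6,7}->{5,6}; Y {3,4,6,7,8}->{7,8}
Constraint 2 (V + X = Y) on D(V)={2,3} D(X)={5,6} D(Y)={7,8}: no change
Constraint 3 (Y < X) on D(Y)={7,8} D(X)={5,6}: Y {7,8}->{}; X {5,6}->{}
So after all 3 constraints: D(V) = {2,3}

Answer: {2,3}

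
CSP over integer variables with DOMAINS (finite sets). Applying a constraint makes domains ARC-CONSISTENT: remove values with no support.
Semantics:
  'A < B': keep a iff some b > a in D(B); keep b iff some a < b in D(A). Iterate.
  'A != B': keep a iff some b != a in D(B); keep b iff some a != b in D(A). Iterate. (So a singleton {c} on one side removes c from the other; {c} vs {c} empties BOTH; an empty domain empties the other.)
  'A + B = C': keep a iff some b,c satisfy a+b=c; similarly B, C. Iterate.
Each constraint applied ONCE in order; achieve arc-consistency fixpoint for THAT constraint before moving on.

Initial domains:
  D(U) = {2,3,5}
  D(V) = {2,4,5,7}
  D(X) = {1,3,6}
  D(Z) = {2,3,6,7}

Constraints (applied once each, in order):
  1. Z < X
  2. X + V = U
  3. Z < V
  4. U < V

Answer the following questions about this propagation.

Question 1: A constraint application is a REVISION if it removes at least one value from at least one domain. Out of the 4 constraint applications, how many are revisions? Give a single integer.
Answer: 4

Derivation:
Constraint 1 (Z < X) on D(Z)={2,3,6,7} D(X)={1,3,6}: Z {2,3,6,7}->{2,3}; X {1,3,6}->{3,6} => REVISION
Constraint 2 (X + V = U) on D(X)={3,6} D(V)={2,4,5,7} D(U)={2,3,5}: X {3,6}->{3}; V {2,4,5,7}->{2}; U {2,3,5}->{5} => REVISION
Constraint 3 (Z < V) on D(Z)={2,3} D(V)={2}: Z {2,3}->{}; V {2}->{} => REVISION
Constraint 4 (U < V) on D(U)={5} D(V)={}: U {5}->{} => REVISION
Total revisions = 4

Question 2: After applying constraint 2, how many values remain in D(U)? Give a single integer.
Constraint 1 (Z < X) on D(Z)={2,3,6,7} D(X)={1,3,6}: Z {2,3,6,7}->{2,3}; X {1,3,6}->{3,6}
Constraint 2 (X + V = U) on D(X)={3,6} D(V)={2,4,5,7} D(U)={2,3,5}: X {3,6}->{3}; V {2,4,5,7}->{2}; U {2,3,5}->{5}
So after constraint 2: D(U)={5}, size = 1

Answer: 1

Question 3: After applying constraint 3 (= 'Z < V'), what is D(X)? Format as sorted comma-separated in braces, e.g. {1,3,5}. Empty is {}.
Constraint 1 (Z < X) on D(Z)={2,3,6,7} D(X)={1,3,6}: Z {2,3,6,7}->{2,3}; X {1,3,6}->{3,6}
Constraint 2 (X + V = U) on D(X)={3,6} D(V)={2,4,5,7} D(U)={2,3,5}: X {3,6}->{3}; V {2,4,5,7}->{2}; U {2,3,5}->{5}
Constraint 3 (Z < V) on D(Z)={2,3} D(V)={2}: Z {2,3}->{}; V {2}->{}
So after constraint 3: D(X) = {3}

Answer: {3}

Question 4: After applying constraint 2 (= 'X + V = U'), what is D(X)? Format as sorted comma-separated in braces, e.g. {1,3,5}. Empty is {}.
Constraint 1 (Z < X) on D(Z)={2,3,6,7} D(X)={1,3,6}: Z {2,3,6,7}->{2,3}; X {1,3,6}->{3,6}
Constraint 2 (X + V = U) on D(X)={3,6} D(V)={2,4,5,7} D(U)={2,3,5}: X {3,6}->{3}; V {2,4,5,7}->{2}; U {2,3,5}->{5}
So after constraint 2: D(X) = {3}

Answer: {3}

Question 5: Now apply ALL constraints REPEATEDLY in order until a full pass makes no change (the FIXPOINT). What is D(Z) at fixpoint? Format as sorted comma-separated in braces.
pass 0 (initial): D(Z)={2,3,6,7}
pass 1: U {2,3,5}->{}; V {2,4,5,7}->{}; X {1,3,6}->{3}; Z {2,3,6,7}->{}
pass 2: X {3}->{}
pass 3: no change
Fixpoint after 3 passes: D(Z) = {}

Answer: {}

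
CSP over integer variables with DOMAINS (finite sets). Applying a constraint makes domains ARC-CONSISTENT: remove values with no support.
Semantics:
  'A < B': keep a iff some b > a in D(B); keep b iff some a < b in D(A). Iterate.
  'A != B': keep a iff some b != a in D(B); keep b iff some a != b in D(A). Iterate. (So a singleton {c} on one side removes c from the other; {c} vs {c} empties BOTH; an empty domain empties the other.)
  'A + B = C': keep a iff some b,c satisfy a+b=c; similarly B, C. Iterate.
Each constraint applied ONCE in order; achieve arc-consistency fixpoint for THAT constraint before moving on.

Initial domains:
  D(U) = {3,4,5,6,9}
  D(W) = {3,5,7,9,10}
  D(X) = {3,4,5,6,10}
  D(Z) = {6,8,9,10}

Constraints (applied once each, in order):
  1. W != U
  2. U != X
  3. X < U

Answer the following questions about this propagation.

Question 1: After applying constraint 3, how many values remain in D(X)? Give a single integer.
Answer: 4

Derivation:
Constraint 1 (W != U) on D(W)={3,5,7,9,10} D(U)={3,4,5,6,9}: no change
Constraint 2 (U != X) on D(U)={3,4,5,6,9} D(X)={3,4,5,6,10}: no change
Constraint 3 (X < U) on D(X)={3,4,5,6,10} D(U)={3,4,5,6,9}: X {3,4,5,6,10}->{3,4,5,6}; U {3,4,5,6,9}->{4,5,6,9}
So after constraint 3: D(X)={3,4,5,6}, size = 4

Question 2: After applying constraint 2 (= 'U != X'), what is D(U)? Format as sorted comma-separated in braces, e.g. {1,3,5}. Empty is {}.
Constraint 1 (W != U) on D(W)={3,5,7,9,10} D(U)={3,4,5,6,9}: no change
Constraint 2 (U != X) on D(U)={3,4,5,6,9} D(X)={3,4,5,6,10}: no change
So after constraint 2: D(U) = {3,4,5,6,9}

Answer: {3,4,5,6,9}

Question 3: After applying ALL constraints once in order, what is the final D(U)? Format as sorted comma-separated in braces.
Answer: {4,5,6,9}

Derivation:
Constraint 1 (W != U) on D(W)={3,5,7,9,10} D(U)={3,4,5,6,9}: no change
Constraint 2 (U != X) on D(U)={3,4,5,6,9} D(X)={3,4,5,6,10}: no change
Constraint 3 (X < U) on D(X)={3,4,5,6,10} D(U)={3,4,5,6,9}: X {3,4,5,6,10}->{3,4,5,6}; U {3,4,5,6,9}->{4,5,6,9}
So after all 3 constraints: D(U) = {4,5,6,9}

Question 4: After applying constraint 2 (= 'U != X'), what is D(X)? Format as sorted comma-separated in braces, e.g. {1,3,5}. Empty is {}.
Constraint 1 (W != U) on D(W)={3,5,7,9,10} D(U)={3,4,5,6,9}: no change
Constraint 2 (U != X) on D(U)={3,4,5,6,9} D(X)={3,4,5,6,10}: no change
So after constraint 2: D(X) = {3,4,5,6,10}

Answer: {3,4,5,6,10}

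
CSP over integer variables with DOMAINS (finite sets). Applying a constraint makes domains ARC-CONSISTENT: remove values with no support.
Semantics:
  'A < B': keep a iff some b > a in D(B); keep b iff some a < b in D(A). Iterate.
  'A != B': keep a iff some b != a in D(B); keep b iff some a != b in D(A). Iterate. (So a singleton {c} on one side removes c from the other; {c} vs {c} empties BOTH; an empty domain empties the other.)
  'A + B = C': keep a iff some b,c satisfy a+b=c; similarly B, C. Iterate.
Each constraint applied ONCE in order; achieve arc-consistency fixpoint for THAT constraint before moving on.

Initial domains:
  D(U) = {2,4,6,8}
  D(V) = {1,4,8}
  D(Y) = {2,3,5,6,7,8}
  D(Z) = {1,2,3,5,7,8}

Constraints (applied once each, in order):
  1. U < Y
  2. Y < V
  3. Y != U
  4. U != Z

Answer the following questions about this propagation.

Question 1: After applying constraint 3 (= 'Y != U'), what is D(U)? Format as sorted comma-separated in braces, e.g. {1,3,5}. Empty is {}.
Constraint 1 (U < Y) on D(U)={2,4,6,8} D(Y)={2,3,5,6,7,8}: U {2,4,6,8}->{2,4,6}; Y {2,3,5,6,7,8}->{3,5,6,7,8}
Constraint 2 (Y < V) on D(Y)={3,5,6,7,8} D(V)={1,4,8}: Y {3,5,6,7,8}->{3,5,6,7}; V {1,4,8}->{4,8}
Constraint 3 (Y != U) on D(Y)={3,5,6,7} D(U)={2,4,6}: no change
So after constraint 3: D(U) = {2,4,6}

Answer: {2,4,6}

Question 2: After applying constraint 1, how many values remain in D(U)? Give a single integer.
Constraint 1 (U < Y) on D(U)={2,4,6,8} D(Y)={2,3,5,6,7,8}: U {2,4,6,8}->{2,4,6}; Y {2,3,5,6,7,8}->{3,5,6,7,8}
So after constraint 1: D(U)={2,4,6}, size = 3

Answer: 3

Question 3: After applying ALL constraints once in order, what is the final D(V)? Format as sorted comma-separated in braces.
Answer: {4,8}

Derivation:
Constraint 1 (U < Y) on D(U)={2,4,6,8} D(Y)={2,3,5,6,7,8}: U {2,4,6,8}->{2,4,6}; Y {2,3,5,6,7,8}->{3,5,6,7,8}
Constraint 2 (Y < V) on D(Y)={3,5,6,7,8} D(V)={1,4,8}: Y {3,5,6,7,8}->{3,5,6,7}; V {1,4,8}->{4,8}
Constraint 3 (Y != U) on D(Y)={3,5,6,7} D(U)={2,4,6}: no change
Constraint 4 (U != Z) on D(U)={2,4,6} D(Z)={1,2,3,5,7,8}: no change
So after all 4 constraints: D(V) = {4,8}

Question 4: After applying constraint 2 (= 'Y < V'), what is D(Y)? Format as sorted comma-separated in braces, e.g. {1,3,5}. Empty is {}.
Answer: {3,5,6,7}

Derivation:
Constraint 1 (U < Y) on D(U)={2,4,6,8} D(Y)={2,3,5,6,7,8}: U {2,4,6,8}->{2,4,6}; Y {2,3,5,6,7,8}->{3,5,6,7,8}
Constraint 2 (Y < V) on D(Y)={3,5,6,7,8} D(V)={1,4,8}: Y {3,5,6,7,8}->{3,5,6,7}; V {1,4,8}->{4,8}
So after constraint 2: D(Y) = {3,5,6,7}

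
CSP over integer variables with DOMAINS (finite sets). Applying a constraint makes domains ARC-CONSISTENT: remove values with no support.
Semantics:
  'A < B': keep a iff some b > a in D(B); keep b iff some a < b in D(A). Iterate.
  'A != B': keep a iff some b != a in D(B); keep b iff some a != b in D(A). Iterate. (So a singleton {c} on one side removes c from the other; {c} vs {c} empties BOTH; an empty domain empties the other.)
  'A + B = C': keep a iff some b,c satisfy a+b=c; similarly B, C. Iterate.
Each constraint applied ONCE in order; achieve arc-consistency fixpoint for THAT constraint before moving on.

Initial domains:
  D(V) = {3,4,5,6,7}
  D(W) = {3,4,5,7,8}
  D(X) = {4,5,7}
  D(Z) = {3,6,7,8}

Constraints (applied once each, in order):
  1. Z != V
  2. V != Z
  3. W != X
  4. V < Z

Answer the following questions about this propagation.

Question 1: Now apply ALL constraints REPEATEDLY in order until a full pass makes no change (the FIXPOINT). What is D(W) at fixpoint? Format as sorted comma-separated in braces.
Answer: {3,4,5,7,8}

Derivation:
pass 0 (initial): D(W)={3,4,5,7,8}
pass 1: Z {3,6,7,8}->{6,7,8}
pass 2: no change
Fixpoint after 2 passes: D(W) = {3,4,5,7,8}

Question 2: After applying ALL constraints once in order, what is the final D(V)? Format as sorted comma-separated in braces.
Constraint 1 (Z != V) on D(Z)={3,6,7,8} D(V)={3,4,5,6,7}: no change
Constraint 2 (V != Z) on D(V)={3,4,5,6,7} D(Z)={3,6,7,8}: no change
Constraint 3 (W != X) on D(W)={3,4,5,7,8} D(X)={4,5,7}: no change
Constraint 4 (V < Z) on D(V)={3,4,5,6,7} D(Z)={3,6,7,8}: Z {3,6,7,8}->{6,7,8}
So after all 4 constraints: D(V) = {3,4,5,6,7}

Answer: {3,4,5,6,7}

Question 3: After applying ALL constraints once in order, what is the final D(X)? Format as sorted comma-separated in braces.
Constraint 1 (Z != V) on D(Z)={3,6,7,8} D(V)={3,4,5,6,7}: no change
Constraint 2 (V != Z) on D(V)={3,4,5,6,7} D(Z)={3,6,7,8}: no change
Constraint 3 (W != X) on D(W)={3,4,5,7,8} D(X)={4,5,7}: no change
Constraint 4 (V < Z) on D(V)={3,4,5,6,7} D(Z)={3,6,7,8}: Z {3,6,7,8}->{6,7,8}
So after all 4 constraints: D(X) = {4,5,7}

Answer: {4,5,7}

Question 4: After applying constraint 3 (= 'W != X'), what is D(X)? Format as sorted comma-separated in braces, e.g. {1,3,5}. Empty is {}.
Constraint 1 (Z != V) on D(Z)={3,6,7,8} D(V)={3,4,5,6,7}: no change
Constraint 2 (V != Z) on D(V)={3,4,5,6,7} D(Z)={3,6,7,8}: no change
Constraint 3 (W != X) on D(W)={3,4,5,7,8} D(X)={4,5,7}: no change
So after constraint 3: D(X) = {4,5,7}

Answer: {4,5,7}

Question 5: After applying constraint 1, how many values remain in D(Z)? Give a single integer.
Answer: 4

Derivation:
Constraint 1 (Z != V) on D(Z)={3,6,7,8} D(V)={3,4,5,6,7}: no change
So after constraint 1: D(Z)={3,6,7,8}, size = 4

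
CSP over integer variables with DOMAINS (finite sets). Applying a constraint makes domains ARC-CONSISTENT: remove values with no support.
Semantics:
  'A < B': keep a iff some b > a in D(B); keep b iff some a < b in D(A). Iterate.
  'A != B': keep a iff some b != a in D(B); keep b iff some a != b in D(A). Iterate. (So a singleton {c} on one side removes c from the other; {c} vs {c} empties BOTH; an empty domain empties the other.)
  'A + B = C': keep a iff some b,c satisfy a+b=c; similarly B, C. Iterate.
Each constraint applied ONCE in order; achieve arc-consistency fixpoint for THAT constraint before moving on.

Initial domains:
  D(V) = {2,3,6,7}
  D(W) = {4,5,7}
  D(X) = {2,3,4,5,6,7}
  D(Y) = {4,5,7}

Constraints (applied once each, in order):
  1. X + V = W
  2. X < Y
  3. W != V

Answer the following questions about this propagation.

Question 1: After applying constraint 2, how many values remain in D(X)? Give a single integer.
Answer: 4

Derivation:
Constraint 1 (X + V = W) on D(X)={2,3,4,5,6,7} D(V)={2,3,6,7} D(W)={4,5,7}: X {2,3,4,5,6,7}->{2,3,4,5}; V {2,3,6,7}->{2,3}
Constraint 2 (X < Y) on D(X)={2,3,4,5} D(Y)={4,5,7}: no change
So after constraint 2: D(X)={2,3,4,5}, size = 4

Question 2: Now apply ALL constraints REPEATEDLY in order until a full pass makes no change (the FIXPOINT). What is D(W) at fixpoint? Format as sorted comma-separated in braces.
pass 0 (initial): D(W)={4,5,7}
pass 1: V {2,3,6,7}->{2,3}; X {2,3,4,5,6,7}->{2,3,4,5}
pass 2: no change
Fixpoint after 2 passes: D(W) = {4,5,7}

Answer: {4,5,7}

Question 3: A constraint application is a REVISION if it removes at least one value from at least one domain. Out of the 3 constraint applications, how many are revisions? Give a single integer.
Constraint 1 (X + V = W) on D(X)={2,3,4,5,6,7} D(V)={2,3,6,7} D(W)={4,5,7}: X {2,3,4,5,6,7}->{2,3,4,5}; V {2,3,6,7}->{2,3} => REVISION
Constraint 2 (X < Y) on D(X)={2,3,4,5} D(Y)={4,5,7}: no change => not a revision
Constraint 3 (W != V) on D(W)={4,5,7} D(V)={2,3}: no change => not a revision
Total revisions = 1

Answer: 1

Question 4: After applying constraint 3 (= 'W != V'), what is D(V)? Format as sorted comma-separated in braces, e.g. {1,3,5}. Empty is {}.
Constraint 1 (X + V = W) on D(X)={2,3,4,5,6,7} D(V)={2,3,6,7} D(W)={4,5,7}: X {2,3,4,5,6,7}->{2,3,4,5}; V {2,3,6,7}->{2,3}
Constraint 2 (X < Y) on D(X)={2,3,4,5} D(Y)={4,5,7}: no change
Constraint 3 (W != V) on D(W)={4,5,7} D(V)={2,3}: no change
So after constraint 3: D(V) = {2,3}

Answer: {2,3}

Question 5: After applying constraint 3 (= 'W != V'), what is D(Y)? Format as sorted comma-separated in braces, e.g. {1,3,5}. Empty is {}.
Answer: {4,5,7}

Derivation:
Constraint 1 (X + V = W) on D(X)={2,3,4,5,6,7} D(V)={2,3,6,7} D(W)={4,5,7}: X {2,3,4,5,6,7}->{2,3,4,5}; V {2,3,6,7}->{2,3}
Constraint 2 (X < Y) on D(X)={2,3,4,5} D(Y)={4,5,7}: no change
Constraint 3 (W != V) on D(W)={4,5,7} D(V)={2,3}: no change
So after constraint 3: D(Y) = {4,5,7}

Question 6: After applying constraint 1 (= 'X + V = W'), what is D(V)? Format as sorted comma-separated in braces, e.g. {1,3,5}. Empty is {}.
Answer: {2,3}

Derivation:
Constraint 1 (X + V = W) on D(X)={2,3,4,5,6,7} D(V)={2,3,6,7} D(W)={4,5,7}: X {2,3,4,5,6,7}->{2,3,4,5}; V {2,3,6,7}->{2,3}
So after constraint 1: D(V) = {2,3}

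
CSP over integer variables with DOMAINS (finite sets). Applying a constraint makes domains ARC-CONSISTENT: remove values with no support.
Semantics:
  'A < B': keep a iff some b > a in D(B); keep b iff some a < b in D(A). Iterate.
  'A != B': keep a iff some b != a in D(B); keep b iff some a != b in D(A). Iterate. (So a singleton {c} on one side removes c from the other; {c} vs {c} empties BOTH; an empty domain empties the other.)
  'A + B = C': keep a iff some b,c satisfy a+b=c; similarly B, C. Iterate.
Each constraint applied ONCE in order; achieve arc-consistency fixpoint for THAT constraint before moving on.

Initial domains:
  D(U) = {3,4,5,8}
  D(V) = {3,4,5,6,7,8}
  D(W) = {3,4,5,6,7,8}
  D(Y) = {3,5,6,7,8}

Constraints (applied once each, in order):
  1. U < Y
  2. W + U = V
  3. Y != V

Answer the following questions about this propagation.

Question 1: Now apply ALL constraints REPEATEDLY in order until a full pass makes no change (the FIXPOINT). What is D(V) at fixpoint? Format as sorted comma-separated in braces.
pass 0 (initial): D(V)={3,4,5,6,7,8}
pass 1: U {3,4,5,8}->{3,4,5}; V {3,4,5,6,7,8}->{6,7,8}; W {3,4,5,6,7,8}->{3,4,5}; Y {3,5,6,7,8}->{5,6,7,8}
pass 2: no change
Fixpoint after 2 passes: D(V) = {6,7,8}

Answer: {6,7,8}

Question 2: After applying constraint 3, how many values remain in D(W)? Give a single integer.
Constraint 1 (U < Y) on D(U)={3,4,5,8} D(Y)={3,5,6,7,8}: U {3,4,5,8}->{3,4,5}; Y {3,5,6,7,8}->{5,6,7,8}
Constraint 2 (W + U = V) on D(W)={3,4,5,6,7,8} D(U)={3,4,5} D(V)={3,4,5,6,7,8}: W {3,4,5,6,7,8}->{3,4,5}; V {3,4,5,6,7,8}->{6,7,8}
Constraint 3 (Y != V) on D(Y)={5,6,7,8} D(V)={6,7,8}: no change
So after constraint 3: D(W)={3,4,5}, size = 3

Answer: 3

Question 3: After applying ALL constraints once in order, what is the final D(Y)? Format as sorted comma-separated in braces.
Constraint 1 (U < Y) on D(U)={3,4,5,8} D(Y)={3,5,6,7,8}: U {3,4,5,8}->{3,4,5}; Y {3,5,6,7,8}->{5,6,7,8}
Constraint 2 (W + U = V) on D(W)={3,4,5,6,7,8} D(U)={3,4,5} D(V)={3,4,5,6,7,8}: W {3,4,5,6,7,8}->{3,4,5}; V {3,4,5,6,7,8}->{6,7,8}
Constraint 3 (Y != V) on D(Y)={5,6,7,8} D(V)={6,7,8}: no change
So after all 3 constraints: D(Y) = {5,6,7,8}

Answer: {5,6,7,8}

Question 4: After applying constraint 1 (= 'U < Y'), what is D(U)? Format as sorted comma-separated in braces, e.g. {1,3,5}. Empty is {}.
Constraint 1 (U < Y) on D(U)={3,4,5,8} D(Y)={3,5,6,7,8}: U {3,4,5,8}->{3,4,5}; Y {3,5,6,7,8}->{5,6,7,8}
So after constraint 1: D(U) = {3,4,5}

Answer: {3,4,5}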